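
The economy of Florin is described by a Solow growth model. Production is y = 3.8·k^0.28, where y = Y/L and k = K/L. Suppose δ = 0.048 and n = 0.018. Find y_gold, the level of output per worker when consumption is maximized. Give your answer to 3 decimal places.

y_gold ≈ 11.203

The effective depreciation rate is n + δ = 0.018 + 0.048 = 0.066.
Setting f'(k) = n+δ gives 0.28·3.8·k^(0.28−1) = 0.066, hence k_gold = (0.28·3.8/0.066)^(1/0.72) ≈ 47.5271.
Output: y_gold = 3.8·k_gold^0.28 = 3.8·47.5271^0.28 ≈ 11.2028.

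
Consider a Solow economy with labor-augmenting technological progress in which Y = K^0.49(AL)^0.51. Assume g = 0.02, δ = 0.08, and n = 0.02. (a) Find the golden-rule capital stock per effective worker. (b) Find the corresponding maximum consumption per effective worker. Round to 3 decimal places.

Capital per effective worker breaks even when investment replaces (n + g + δ)·k; here n + g + δ = 0.12.
Maximizing c = f(k) − (n+g+δ)·k gives f'(k) = n+g+δ, i.e. 0.49·k^(0.49−1) = 0.12, so k_gold = (0.49/0.12)^(1/0.51) ≈ 15.7786.
y_gold = 15.7786^0.49 ≈ 3.8641; c_gold = y_gold − 0.12·k_gold ≈ 1.9707.

(a) k_gold ≈ 15.779; (b) c_gold ≈ 1.971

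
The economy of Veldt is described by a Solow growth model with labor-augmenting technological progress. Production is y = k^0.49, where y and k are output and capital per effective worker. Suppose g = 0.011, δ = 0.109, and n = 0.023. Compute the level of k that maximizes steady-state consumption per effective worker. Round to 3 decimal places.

Capital per effective worker breaks even when investment replaces (n + g + δ)·k; here n + g + δ = 0.143.
Setting f'(k) = n+g+δ gives 0.49·k^(0.49−1) = 0.143, hence k_gold = (0.49/0.143)^(1/0.51) ≈ 11.1878.

k_gold ≈ 11.188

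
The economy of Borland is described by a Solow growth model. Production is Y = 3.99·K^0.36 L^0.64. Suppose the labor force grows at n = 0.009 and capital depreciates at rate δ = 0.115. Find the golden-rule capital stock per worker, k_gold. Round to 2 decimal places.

The effective depreciation rate is n + δ = 0.009 + 0.115 = 0.124.
Setting f'(k) = n+δ gives 0.36·3.99·k^(0.36−1) = 0.124, hence k_gold = (0.36·3.99/0.124)^(1/0.64) ≈ 45.9485.

k_gold ≈ 45.95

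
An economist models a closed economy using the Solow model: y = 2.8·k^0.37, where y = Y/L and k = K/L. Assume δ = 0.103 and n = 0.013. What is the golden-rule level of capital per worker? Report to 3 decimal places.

Break-even investment rate: n + δ = 0.013 + 0.103 = 0.116.
Golden rule sets MPK = n+δ: 0.37·2.8·k^(0.37−1) = 0.116, so k_gold = (0.37·2.8/0.116)^(1/0.63) ≈ 32.3123.

k_gold ≈ 32.312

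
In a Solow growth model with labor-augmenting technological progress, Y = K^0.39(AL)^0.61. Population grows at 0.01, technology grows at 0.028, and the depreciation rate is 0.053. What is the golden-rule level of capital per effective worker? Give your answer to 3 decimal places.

k_gold ≈ 10.867

n + g + δ = 0.01 + 0.028 + 0.053 = 0.091.
Setting f'(k) = n+g+δ gives 0.39·k^(0.39−1) = 0.091, hence k_gold = (0.39/0.091)^(1/0.61) ≈ 10.8668.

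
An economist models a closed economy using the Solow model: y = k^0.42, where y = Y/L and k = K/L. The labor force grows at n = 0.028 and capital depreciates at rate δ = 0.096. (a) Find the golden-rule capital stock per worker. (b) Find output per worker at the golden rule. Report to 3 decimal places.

Break-even investment rate: n + δ = 0.028 + 0.096 = 0.124.
Maximizing c = f(k) − (n+δ)·k gives f'(k) = n+δ, i.e. 0.42·k^(0.42−1) = 0.124, so k_gold = (0.42/0.124)^(1/0.58) ≈ 8.1940.
y_gold = 8.1940^0.42 ≈ 2.4192.

(a) k_gold ≈ 8.194; (b) y_gold ≈ 2.419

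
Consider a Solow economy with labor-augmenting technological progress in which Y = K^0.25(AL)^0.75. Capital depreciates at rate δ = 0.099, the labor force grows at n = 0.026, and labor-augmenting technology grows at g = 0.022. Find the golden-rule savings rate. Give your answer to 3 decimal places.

Capital per effective worker breaks even when investment replaces (n + g + δ)·k; here n + g + δ = 0.147.
At the golden rule MPK = n+g+δ, and in any Cobb-Douglas steady state s = (n+g+δ)·k/y = MPK·k/y = capital's share 0.25.

s_gold = 0.250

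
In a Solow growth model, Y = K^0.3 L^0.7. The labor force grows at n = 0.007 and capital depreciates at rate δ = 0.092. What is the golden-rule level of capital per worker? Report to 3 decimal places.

Capital per worker breaks even when investment replaces (n + δ)·k; here n + δ = 0.099.
Golden rule sets MPK = n+δ: 0.3·k^(0.3−1) = 0.099, so k_gold = (0.3/0.099)^(1/0.7) ≈ 4.8735.

k_gold ≈ 4.873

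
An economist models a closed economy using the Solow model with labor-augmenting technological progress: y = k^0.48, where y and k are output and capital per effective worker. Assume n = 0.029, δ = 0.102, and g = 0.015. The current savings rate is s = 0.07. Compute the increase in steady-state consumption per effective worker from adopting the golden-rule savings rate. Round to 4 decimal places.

Δc ≈ 1.0882

Break-even investment rate: n + g + δ = 0.029 + 0.015 + 0.102 = 0.146.
Current steady state (s = 0.07): k* = (0.07/0.146)^(1/0.52) ≈ 0.2432, y* = 0.2432^0.48 ≈ 0.5073, c* = (1−0.07)·0.5073 ≈ 0.4718.
Maximizing c = f(k) − (n+g+δ)·k gives f'(k) = n+g+δ, i.e. 0.48·k^(0.48−1) = 0.146, so k_gold = (0.48/0.146)^(1/0.52) ≈ 9.8632.
y_gold = 9.8632^0.48 ≈ 3.0000, c_gold = y_gold − 0.146·k_gold ≈ 1.5600.
Gain: Δc = 1.5600 − 0.4718 ≈ 1.0882.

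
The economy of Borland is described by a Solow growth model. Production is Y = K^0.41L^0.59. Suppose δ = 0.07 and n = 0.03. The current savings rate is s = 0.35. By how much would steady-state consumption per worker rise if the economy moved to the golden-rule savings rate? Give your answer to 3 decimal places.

Δc ≈ 0.020

The effective depreciation rate is n + δ = 0.03 + 0.07 = 0.1.
Current steady state (s = 0.35): k* = (0.35/0.1)^(1/0.59) ≈ 8.3589, y* = 8.3589^0.41 ≈ 2.3883, c* = (1−0.35)·2.3883 ≈ 1.5524.
Golden rule sets MPK = n+δ: 0.41·k^(0.41−1) = 0.1, so k_gold = (0.41/0.1)^(1/0.59) ≈ 10.9299.
y_gold = 10.9299^0.41 ≈ 2.6658, c_gold = y_gold − 0.1·k_gold ≈ 1.5728.
Gain: Δc = 1.5728 − 1.5524 ≈ 0.0205.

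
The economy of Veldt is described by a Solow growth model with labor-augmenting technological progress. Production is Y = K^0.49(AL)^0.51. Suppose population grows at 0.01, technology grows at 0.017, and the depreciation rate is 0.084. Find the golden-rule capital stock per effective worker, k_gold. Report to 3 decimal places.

n + g + δ = 0.01 + 0.017 + 0.084 = 0.111.
Golden rule sets MPK = n+g+δ: 0.49·k^(0.49−1) = 0.111, so k_gold = (0.49/0.111)^(1/0.51) ≈ 18.3847.

k_gold ≈ 18.385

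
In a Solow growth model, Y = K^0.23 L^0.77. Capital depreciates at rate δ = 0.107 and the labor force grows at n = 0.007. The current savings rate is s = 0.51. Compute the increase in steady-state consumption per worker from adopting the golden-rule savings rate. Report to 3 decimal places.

The effective depreciation rate is n + δ = 0.007 + 0.107 = 0.114.
Current steady state (s = 0.51): k* = (0.51/0.114)^(1/0.77) ≈ 6.9987, y* = 6.9987^0.23 ≈ 1.5644, c* = (1−0.51)·1.5644 ≈ 0.7666.
Golden rule sets MPK = n+δ: 0.23·k^(0.23−1) = 0.114, so k_gold = (0.23/0.114)^(1/0.77) ≈ 2.4881.
y_gold = 2.4881^0.23 ≈ 1.2332, c_gold = y_gold − 0.114·k_gold ≈ 0.9496.
Gain: Δc = 0.9496 − 0.7666 ≈ 0.1830.

Δc ≈ 0.183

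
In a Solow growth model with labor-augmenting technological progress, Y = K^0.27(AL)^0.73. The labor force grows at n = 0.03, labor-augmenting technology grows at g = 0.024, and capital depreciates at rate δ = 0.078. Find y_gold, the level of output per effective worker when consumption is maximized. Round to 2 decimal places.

y_gold ≈ 1.30

The effective depreciation rate is n + g + δ = 0.03 + 0.024 + 0.078 = 0.132.
At the golden rule the marginal product of capital equals n+g+δ: 0.27·k^(0.27−1) = 0.132. Solving, k_gold = (0.27/0.132)^(1/0.73) ≈ 2.6653.
Output: y_gold = k_gold^0.27 = 2.6653^0.27 ≈ 1.3030.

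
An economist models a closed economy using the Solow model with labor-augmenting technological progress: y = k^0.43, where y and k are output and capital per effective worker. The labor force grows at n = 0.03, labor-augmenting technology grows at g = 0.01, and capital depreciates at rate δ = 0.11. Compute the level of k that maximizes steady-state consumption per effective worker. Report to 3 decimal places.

Capital per effective worker breaks even when investment replaces (n + g + δ)·k; here n + g + δ = 0.15.
At the golden rule the marginal product of capital equals n+g+δ: 0.43·k^(0.43−1) = 0.15. Solving, k_gold = (0.43/0.15)^(1/0.57) ≈ 6.3448.

k_gold ≈ 6.345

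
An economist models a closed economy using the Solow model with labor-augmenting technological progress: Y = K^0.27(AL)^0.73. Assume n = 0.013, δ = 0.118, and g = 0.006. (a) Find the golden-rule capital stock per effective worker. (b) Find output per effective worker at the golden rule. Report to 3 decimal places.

n + g + δ = 0.013 + 0.006 + 0.118 = 0.137.
Maximizing c = f(k) − (n+g+δ)·k gives f'(k) = n+g+δ, i.e. 0.27·k^(0.27−1) = 0.137, so k_gold = (0.27/0.137)^(1/0.73) ≈ 2.5329.
y_gold = 2.5329^0.27 ≈ 1.2852.

(a) k_gold ≈ 2.533; (b) y_gold ≈ 1.285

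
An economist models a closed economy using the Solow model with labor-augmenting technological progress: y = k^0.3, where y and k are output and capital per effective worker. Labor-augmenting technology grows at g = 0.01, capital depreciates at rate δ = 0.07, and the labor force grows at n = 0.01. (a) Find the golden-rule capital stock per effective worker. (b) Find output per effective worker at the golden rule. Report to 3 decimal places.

(a) k_gold ≈ 5.584; (b) y_gold ≈ 1.675

n + g + δ = 0.01 + 0.01 + 0.07 = 0.09.
At the golden rule the marginal product of capital equals n+g+δ: 0.3·k^(0.3−1) = 0.09. Solving, k_gold = (0.3/0.09)^(1/0.7) ≈ 5.5843.
y_gold = 5.5843^0.3 ≈ 1.6753.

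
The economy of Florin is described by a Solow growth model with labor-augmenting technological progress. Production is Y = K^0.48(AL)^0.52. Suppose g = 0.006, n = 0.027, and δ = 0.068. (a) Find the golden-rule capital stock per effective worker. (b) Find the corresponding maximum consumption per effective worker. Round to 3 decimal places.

(a) k_gold ≈ 20.034; (b) c_gold ≈ 2.192

The effective depreciation rate is n + g + δ = 0.027 + 0.006 + 0.068 = 0.101.
Maximizing c = f(k) − (n+g+δ)·k gives f'(k) = n+g+δ, i.e. 0.48·k^(0.48−1) = 0.101, so k_gold = (0.48/0.101)^(1/0.52) ≈ 20.0341.
y_gold = 20.0341^0.48 ≈ 4.2155; c_gold = y_gold − 0.101·k_gold ≈ 2.1921.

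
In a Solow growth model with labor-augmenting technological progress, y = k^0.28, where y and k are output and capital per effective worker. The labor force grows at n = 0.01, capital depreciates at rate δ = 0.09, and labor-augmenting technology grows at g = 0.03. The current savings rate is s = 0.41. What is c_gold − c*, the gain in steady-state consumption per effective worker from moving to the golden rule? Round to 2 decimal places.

Δc ≈ 0.05

n + g + δ = 0.01 + 0.03 + 0.09 = 0.13.
Current steady state (s = 0.41): k* = (0.41/0.13)^(1/0.72) ≈ 4.9299, y* = 4.9299^0.28 ≈ 1.5631, c* = (1−0.41)·1.5631 ≈ 0.9222.
Maximizing c = f(k) − (n+g+δ)·k gives f'(k) = n+g+δ, i.e. 0.28·k^(0.28−1) = 0.13, so k_gold = (0.28/0.13)^(1/0.72) ≈ 2.9027.
y_gold = 2.9027^0.28 ≈ 1.3477, c_gold = y_gold − 0.13·k_gold ≈ 0.9703.
Gain: Δc = 0.9703 − 0.9222 ≈ 0.0481.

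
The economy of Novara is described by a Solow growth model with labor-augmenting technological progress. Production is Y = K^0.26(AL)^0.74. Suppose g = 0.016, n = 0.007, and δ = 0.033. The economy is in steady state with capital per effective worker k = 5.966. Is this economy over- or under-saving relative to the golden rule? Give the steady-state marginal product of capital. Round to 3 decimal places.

under-saving; MPK ≈ 0.069

Break-even investment rate: n + g + δ = 0.007 + 0.016 + 0.033 = 0.056.
MPK = 0.26·k^(0.26−1) = 0.26·5.966^(-0.74) ≈ 0.0693.
MPK > 0.056, so the economy is dynamically efficient (under-saving).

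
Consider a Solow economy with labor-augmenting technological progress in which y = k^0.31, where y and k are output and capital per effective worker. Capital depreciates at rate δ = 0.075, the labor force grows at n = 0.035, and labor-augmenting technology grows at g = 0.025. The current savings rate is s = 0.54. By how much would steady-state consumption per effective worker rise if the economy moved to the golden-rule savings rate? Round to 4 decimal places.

Δc ≈ 0.1449

Capital per effective worker breaks even when investment replaces (n + g + δ)·k; here n + g + δ = 0.135.
Current steady state (s = 0.54): k* = (0.54/0.135)^(1/0.69) ≈ 7.4568, y* = 7.4568^0.31 ≈ 1.8642, c* = (1−0.54)·1.8642 ≈ 0.8575.
Golden rule sets MPK = n+g+δ: 0.31·k^(0.31−1) = 0.135, so k_gold = (0.31/0.135)^(1/0.69) ≈ 3.3360.
y_gold = 3.3360^0.31 ≈ 1.4528, c_gold = y_gold − 0.135·k_gold ≈ 1.0024.
Gain: Δc = 1.0024 − 0.8575 ≈ 0.1449.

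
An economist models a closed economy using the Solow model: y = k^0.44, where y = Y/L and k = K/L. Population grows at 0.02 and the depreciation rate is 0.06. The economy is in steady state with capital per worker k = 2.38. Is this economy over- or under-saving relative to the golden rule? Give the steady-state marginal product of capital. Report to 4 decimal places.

under-saving; MPK ≈ 0.2708

n + δ = 0.02 + 0.06 = 0.08.
MPK = 0.44·k^(0.44−1) = 0.44·2.38^(-0.56) ≈ 0.2708.
MPK > 0.08, so the economy is dynamically efficient (under-saving).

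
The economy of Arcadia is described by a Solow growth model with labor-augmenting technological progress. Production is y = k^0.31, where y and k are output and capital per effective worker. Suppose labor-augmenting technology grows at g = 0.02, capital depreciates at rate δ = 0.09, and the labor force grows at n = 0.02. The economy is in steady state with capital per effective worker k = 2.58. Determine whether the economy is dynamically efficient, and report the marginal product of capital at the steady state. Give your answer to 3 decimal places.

The effective depreciation rate is n + g + δ = 0.02 + 0.02 + 0.09 = 0.13.
MPK = 0.31·k^(0.31−1) = 0.31·2.58^(-0.69) ≈ 0.1612.
MPK > 0.13, so the economy is dynamically efficient (under-saving).

dynamically efficient; MPK ≈ 0.161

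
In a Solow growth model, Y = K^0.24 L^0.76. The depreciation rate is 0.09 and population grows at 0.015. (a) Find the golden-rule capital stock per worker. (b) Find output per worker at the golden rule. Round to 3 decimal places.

(a) k_gold ≈ 2.968; (b) y_gold ≈ 1.298

n + δ = 0.015 + 0.09 = 0.105.
Maximizing c = f(k) − (n+δ)·k gives f'(k) = n+δ, i.e. 0.24·k^(0.24−1) = 0.105, so k_gold = (0.24/0.105)^(1/0.76) ≈ 2.9675.
y_gold = 2.9675^0.24 ≈ 1.2983.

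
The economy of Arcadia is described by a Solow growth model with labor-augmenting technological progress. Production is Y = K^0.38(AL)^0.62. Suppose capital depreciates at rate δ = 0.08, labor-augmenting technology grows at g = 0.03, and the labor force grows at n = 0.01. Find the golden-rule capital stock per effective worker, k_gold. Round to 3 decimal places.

Capital per effective worker breaks even when investment replaces (n + g + δ)·k; here n + g + δ = 0.12.
At the golden rule the marginal product of capital equals n+g+δ: 0.38·k^(0.38−1) = 0.12. Solving, k_gold = (0.38/0.12)^(1/0.62) ≈ 6.4183.

k_gold ≈ 6.418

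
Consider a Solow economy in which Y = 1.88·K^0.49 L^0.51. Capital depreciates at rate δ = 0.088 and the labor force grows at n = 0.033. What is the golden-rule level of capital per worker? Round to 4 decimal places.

n + δ = 0.033 + 0.088 = 0.121.
At the golden rule the marginal product of capital equals n+δ: 0.49·1.88·k^(0.49−1) = 0.121. Solving, k_gold = (0.49·1.88/0.121)^(1/0.51) ≈ 53.5261.

k_gold ≈ 53.5261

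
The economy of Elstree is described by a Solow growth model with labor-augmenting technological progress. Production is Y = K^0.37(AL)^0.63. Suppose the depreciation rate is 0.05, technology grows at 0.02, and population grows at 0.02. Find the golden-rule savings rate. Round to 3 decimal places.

s_gold = 0.370

Capital per effective worker breaks even when investment replaces (n + g + δ)·k; here n + g + δ = 0.09.
At the golden rule MPK = n+g+δ, and in any Cobb-Douglas steady state s = (n+g+δ)·k/y = MPK·k/y = capital's share 0.37.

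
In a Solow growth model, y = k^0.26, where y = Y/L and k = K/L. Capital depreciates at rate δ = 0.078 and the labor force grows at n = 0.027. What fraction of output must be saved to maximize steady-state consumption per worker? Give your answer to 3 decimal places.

Break-even investment rate: n + δ = 0.027 + 0.078 = 0.105.
At the golden rule MPK = n+δ, and in any Cobb-Douglas steady state s = (n+δ)·k/y = MPK·k/y = capital's share 0.26.

s_gold = 0.260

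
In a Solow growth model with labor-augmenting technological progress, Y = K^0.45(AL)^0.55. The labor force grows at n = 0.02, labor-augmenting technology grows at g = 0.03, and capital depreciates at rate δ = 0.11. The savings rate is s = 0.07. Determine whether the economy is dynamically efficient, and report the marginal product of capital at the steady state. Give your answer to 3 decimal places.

dynamically efficient; MPK ≈ 1.029

Break-even investment rate: n + g + δ = 0.02 + 0.03 + 0.11 = 0.16.
Steady-state k*: s·k^0.45 = 0.16·k gives k* = (0.07/0.16)^(1/0.55) ≈ 0.2225.
MPK = 0.45·0.2225^(-0.55) ≈ 1.0286.
MPK > n+g+δ = 0.16, so the economy is dynamically efficient (under-saving).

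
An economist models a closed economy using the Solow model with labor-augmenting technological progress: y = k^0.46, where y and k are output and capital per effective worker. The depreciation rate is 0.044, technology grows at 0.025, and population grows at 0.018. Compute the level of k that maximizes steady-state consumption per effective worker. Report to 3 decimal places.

k_gold ≈ 21.844

n + g + δ = 0.018 + 0.025 + 0.044 = 0.087.
Setting f'(k) = n+g+δ gives 0.46·k^(0.46−1) = 0.087, hence k_gold = (0.46/0.087)^(1/0.54) ≈ 21.8439.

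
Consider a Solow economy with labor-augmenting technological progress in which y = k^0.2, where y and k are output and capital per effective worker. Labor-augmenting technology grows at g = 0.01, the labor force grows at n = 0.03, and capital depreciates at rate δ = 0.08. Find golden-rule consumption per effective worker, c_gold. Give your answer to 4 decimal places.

c_gold ≈ 0.9090

Break-even investment rate: n + g + δ = 0.03 + 0.01 + 0.08 = 0.12.
At the golden rule the marginal product of capital equals n+g+δ: 0.2·k^(0.2−1) = 0.12. Solving, k_gold = (0.2/0.12)^(1/0.8) ≈ 1.8937.
y_gold = 1.8937^0.2 ≈ 1.1362.
c_gold = y_gold − (n+g+δ)·k_gold = 1.1362 − 0.12·1.8937 ≈ 0.9090.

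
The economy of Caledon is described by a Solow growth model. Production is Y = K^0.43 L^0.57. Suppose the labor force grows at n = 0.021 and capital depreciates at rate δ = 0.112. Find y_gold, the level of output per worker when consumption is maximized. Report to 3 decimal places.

y_gold ≈ 2.424

The effective depreciation rate is n + δ = 0.021 + 0.112 = 0.133.
Golden rule sets MPK = n+δ: 0.43·k^(0.43−1) = 0.133, so k_gold = (0.43/0.133)^(1/0.57) ≈ 7.8355.
Output: y_gold = k_gold^0.43 = 7.8355^0.43 ≈ 2.4235.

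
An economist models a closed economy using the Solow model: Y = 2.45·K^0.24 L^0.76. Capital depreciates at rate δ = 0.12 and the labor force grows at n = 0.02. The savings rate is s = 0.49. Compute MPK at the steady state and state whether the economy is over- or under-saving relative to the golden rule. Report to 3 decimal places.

The effective depreciation rate is n + δ = 0.02 + 0.12 = 0.14.
Steady-state k*: s·A·k^0.24 = 0.14·k gives k* = (0.49·2.45/0.14)^(1/0.76) ≈ 16.9021.
MPK = 0.24·2.45·16.9021^(-0.76) ≈ 0.0686.
MPK < n+δ = 0.14, so the economy is dynamically inefficient (over-saving).

over-saving; MPK ≈ 0.069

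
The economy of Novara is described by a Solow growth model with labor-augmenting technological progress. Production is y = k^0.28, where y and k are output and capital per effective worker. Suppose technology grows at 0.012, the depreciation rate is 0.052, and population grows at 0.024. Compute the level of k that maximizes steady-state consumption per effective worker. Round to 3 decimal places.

The effective depreciation rate is n + g + δ = 0.024 + 0.012 + 0.052 = 0.088.
At the golden rule the marginal product of capital equals n+g+δ: 0.28·k^(0.28−1) = 0.088. Solving, k_gold = (0.28/0.088)^(1/0.72) ≈ 4.9907.

k_gold ≈ 4.991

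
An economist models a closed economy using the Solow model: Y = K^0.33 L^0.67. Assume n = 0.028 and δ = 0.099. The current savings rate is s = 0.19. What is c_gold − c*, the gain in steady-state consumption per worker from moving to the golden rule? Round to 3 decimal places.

Δc ≈ 0.085

n + δ = 0.028 + 0.099 = 0.127.
Current steady state (s = 0.19): k* = (0.19/0.127)^(1/0.67) ≈ 1.8244, y* = 1.8244^0.33 ≈ 1.2195, c* = (1−0.19)·1.2195 ≈ 0.9878.
Golden rule sets MPK = n+δ: 0.33·k^(0.33−1) = 0.127, so k_gold = (0.33/0.127)^(1/0.67) ≈ 4.1588.
y_gold = 4.1588^0.33 ≈ 1.6005, c_gold = y_gold − 0.127·k_gold ≈ 1.0723.
Gain: Δc = 1.0723 − 0.9878 ≈ 0.0846.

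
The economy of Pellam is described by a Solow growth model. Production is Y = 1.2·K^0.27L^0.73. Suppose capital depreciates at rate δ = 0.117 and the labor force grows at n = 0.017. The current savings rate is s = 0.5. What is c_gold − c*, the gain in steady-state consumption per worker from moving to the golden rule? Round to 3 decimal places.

n + δ = 0.017 + 0.117 = 0.134.
Current steady state (s = 0.5): k* = (0.5·1.2/0.134)^(1/0.73) ≈ 7.7955, y* = 1.2·7.7955^0.27 ≈ 2.0892, c* = (1−0.5)·2.0892 ≈ 1.0446.
Golden rule sets MPK = n+δ: 0.27·1.2·k^(0.27−1) = 0.134, so k_gold = (0.27·1.2/0.134)^(1/0.73) ≈ 3.3517.
y_gold = 1.2·3.3517^0.27 ≈ 1.6634, c_gold = y_gold − 0.134·k_gold ≈ 1.2143.
Gain: Δc = 1.2143 − 1.0446 ≈ 0.1697.

Δc ≈ 0.170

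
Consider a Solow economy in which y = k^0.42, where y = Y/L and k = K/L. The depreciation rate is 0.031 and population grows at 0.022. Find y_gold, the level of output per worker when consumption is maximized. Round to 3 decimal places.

The effective depreciation rate is n + δ = 0.022 + 0.031 = 0.053.
Setting f'(k) = n+δ gives 0.42·k^(0.42−1) = 0.053, hence k_gold = (0.42/0.053)^(1/0.58) ≈ 35.4776.
Output: y_gold = k_gold^0.42 = 35.4776^0.42 ≈ 4.4769.

y_gold ≈ 4.477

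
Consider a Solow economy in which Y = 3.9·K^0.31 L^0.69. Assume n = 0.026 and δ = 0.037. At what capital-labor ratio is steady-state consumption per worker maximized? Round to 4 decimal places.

k_gold ≈ 72.3677

The effective depreciation rate is n + δ = 0.026 + 0.037 = 0.063.
Setting f'(k) = n+δ gives 0.31·3.9·k^(0.31−1) = 0.063, hence k_gold = (0.31·3.9/0.063)^(1/0.69) ≈ 72.3677.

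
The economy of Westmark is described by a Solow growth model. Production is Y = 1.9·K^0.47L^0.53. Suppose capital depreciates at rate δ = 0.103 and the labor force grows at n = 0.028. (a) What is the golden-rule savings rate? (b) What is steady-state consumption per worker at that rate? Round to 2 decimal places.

(a) s_gold = 0.47; (b) c_gold ≈ 5.52

n + δ = 0.028 + 0.103 = 0.131.
For Cobb-Douglas, s_gold equals capital's share: s_gold = 0.47.
Setting f'(k) = n+δ gives 0.47·1.9·k^(0.47−1) = 0.131, hence k_gold = (0.47·1.9/0.131)^(1/0.53) ≈ 37.3932.
y_gold = 1.9·37.3932^0.47 ≈ 10.4224; c_gold = (1−0.47)·y_gold ≈ 5.5239.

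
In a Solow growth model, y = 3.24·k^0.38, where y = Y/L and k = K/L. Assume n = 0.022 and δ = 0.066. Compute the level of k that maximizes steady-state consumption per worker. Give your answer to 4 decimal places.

Capital per worker breaks even when investment replaces (n + δ)·k; here n + δ = 0.088.
At the golden rule the marginal product of capital equals n+δ: 0.38·3.24·k^(0.38−1) = 0.088. Solving, k_gold = (0.38·3.24/0.088)^(1/0.62) ≈ 70.4918.

k_gold ≈ 70.4918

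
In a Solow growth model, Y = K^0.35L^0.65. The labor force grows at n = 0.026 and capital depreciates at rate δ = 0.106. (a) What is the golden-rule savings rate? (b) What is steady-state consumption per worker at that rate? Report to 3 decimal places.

The effective depreciation rate is n + δ = 0.026 + 0.106 = 0.132.
For Cobb-Douglas, s_gold equals capital's share: s_gold = 0.35.
Golden rule sets MPK = n+δ: 0.35·k^(0.35−1) = 0.132, so k_gold = (0.35/0.132)^(1/0.65) ≈ 4.4826.
y_gold = 4.4826^0.35 ≈ 1.6906; c_gold = (1−0.35)·y_gold ≈ 1.0989.

(a) s_gold = 0.350; (b) c_gold ≈ 1.099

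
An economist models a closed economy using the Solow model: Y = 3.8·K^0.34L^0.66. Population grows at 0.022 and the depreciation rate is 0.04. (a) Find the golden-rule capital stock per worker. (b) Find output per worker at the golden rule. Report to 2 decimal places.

The effective depreciation rate is n + δ = 0.022 + 0.04 = 0.062.
Golden rule sets MPK = n+δ: 0.34·3.8·k^(0.34−1) = 0.062, so k_gold = (0.34·3.8/0.062)^(1/0.66) ≈ 99.6068.
y_gold = 3.8·99.6068^0.34 ≈ 18.1636.

(a) k_gold ≈ 99.61; (b) y_gold ≈ 18.16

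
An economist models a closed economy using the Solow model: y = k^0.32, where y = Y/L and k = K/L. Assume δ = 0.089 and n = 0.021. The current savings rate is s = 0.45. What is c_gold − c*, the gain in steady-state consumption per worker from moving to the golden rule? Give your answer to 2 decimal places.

Capital per worker breaks even when investment replaces (n + δ)·k; here n + δ = 0.11.
Current steady state (s = 0.45): k* = (0.45/0.11)^(1/0.68) ≈ 7.9384, y* = 7.9384^0.32 ≈ 1.9405, c* = (1−0.45)·1.9405 ≈ 1.0673.
Golden rule sets MPK = n+δ: 0.32·k^(0.32−1) = 0.11, so k_gold = (0.32/0.11)^(1/0.68) ≈ 4.8083.
y_gold = 4.8083^0.32 ≈ 1.6529, c_gold = y_gold − 0.11·k_gold ≈ 1.1240.
Gain: Δc = 1.1240 − 1.0673 ≈ 0.0567.

Δc ≈ 0.06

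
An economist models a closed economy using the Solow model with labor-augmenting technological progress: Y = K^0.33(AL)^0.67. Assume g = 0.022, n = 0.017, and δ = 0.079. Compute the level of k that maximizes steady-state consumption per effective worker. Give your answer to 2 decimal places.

Break-even investment rate: n + g + δ = 0.017 + 0.022 + 0.079 = 0.118.
At the golden rule the marginal product of capital equals n+g+δ: 0.33·k^(0.33−1) = 0.118. Solving, k_gold = (0.33/0.118)^(1/0.67) ≈ 4.6410.

k_gold ≈ 4.64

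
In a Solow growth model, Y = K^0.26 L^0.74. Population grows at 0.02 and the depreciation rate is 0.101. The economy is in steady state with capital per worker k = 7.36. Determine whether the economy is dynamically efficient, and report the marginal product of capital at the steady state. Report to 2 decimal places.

dynamically inefficient; MPK ≈ 0.06

Break-even investment rate: n + δ = 0.02 + 0.101 = 0.121.
MPK = 0.26·k^(0.26−1) = 0.26·7.36^(-0.74) ≈ 0.0594.
MPK < 0.121, so the economy is dynamically inefficient (over-saving).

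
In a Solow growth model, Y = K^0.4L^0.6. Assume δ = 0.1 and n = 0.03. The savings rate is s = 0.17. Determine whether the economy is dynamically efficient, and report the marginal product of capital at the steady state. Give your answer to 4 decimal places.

dynamically efficient; MPK ≈ 0.3059

Break-even investment rate: n + δ = 0.03 + 0.1 = 0.13.
Steady-state k*: s·k^0.4 = 0.13·k gives k* = (0.17/0.13)^(1/0.6) ≈ 1.5638.
MPK = 0.4·1.5638^(-0.6) ≈ 0.3059.
MPK > n+δ = 0.13, so the economy is dynamically efficient (under-saving).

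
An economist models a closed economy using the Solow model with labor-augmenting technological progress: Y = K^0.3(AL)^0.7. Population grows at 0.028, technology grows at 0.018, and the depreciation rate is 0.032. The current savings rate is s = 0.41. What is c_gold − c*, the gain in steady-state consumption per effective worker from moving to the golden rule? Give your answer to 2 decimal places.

Δc ≈ 0.05

Capital per effective worker breaks even when investment replaces (n + g + δ)·k; here n + g + δ = 0.078.
Current steady state (s = 0.41): k* = (0.41/0.078)^(1/0.7) ≈ 10.7042, y* = 10.7042^0.3 ≈ 2.0364, c* = (1−0.41)·2.0364 ≈ 1.2015.
Golden rule sets MPK = n+g+δ: 0.3·k^(0.3−1) = 0.078, so k_gold = (0.3/0.078)^(1/0.7) ≈ 6.8510.
y_gold = 6.8510^0.3 ≈ 1.7813, c_gold = y_gold − 0.078·k_gold ≈ 1.2469.
Gain: Δc = 1.2469 − 1.2015 ≈ 0.0454.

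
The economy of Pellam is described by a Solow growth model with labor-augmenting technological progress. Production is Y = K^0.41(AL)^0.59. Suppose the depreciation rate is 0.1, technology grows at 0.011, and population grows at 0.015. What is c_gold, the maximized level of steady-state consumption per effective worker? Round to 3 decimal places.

c_gold ≈ 1.339

n + g + δ = 0.015 + 0.011 + 0.1 = 0.126.
Setting f'(k) = n+g+δ gives 0.41·k^(0.41−1) = 0.126, hence k_gold = (0.41/0.126)^(1/0.59) ≈ 7.3875.
y_gold = 7.3875^0.41 ≈ 2.2703.
c_gold = y_gold − (n+g+δ)·k_gold = 2.2703 − 0.126·7.3875 ≈ 1.3395.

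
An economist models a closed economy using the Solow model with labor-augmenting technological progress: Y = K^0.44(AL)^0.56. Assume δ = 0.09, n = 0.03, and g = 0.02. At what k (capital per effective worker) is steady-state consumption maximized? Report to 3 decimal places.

n + g + δ = 0.03 + 0.02 + 0.09 = 0.14.
Golden rule sets MPK = n+g+δ: 0.44·k^(0.44−1) = 0.14, so k_gold = (0.44/0.14)^(1/0.56) ≈ 7.7282.

k_gold ≈ 7.728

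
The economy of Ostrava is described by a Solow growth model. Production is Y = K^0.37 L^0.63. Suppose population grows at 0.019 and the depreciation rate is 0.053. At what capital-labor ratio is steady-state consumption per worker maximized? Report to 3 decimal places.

The effective depreciation rate is n + δ = 0.019 + 0.053 = 0.072.
At the golden rule the marginal product of capital equals n+δ: 0.37·k^(0.37−1) = 0.072. Solving, k_gold = (0.37/0.072)^(1/0.63) ≈ 13.4389.

k_gold ≈ 13.439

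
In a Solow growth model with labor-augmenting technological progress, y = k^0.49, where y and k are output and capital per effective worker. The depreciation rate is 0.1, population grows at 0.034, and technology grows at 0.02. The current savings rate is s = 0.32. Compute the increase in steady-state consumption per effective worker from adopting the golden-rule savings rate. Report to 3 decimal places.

Δc ≈ 0.178

n + g + δ = 0.034 + 0.02 + 0.1 = 0.154.
Current steady state (s = 0.32): k* = (0.32/0.154)^(1/0.51) ≈ 4.1957, y* = 4.1957^0.49 ≈ 2.0192, c* = (1−0.32)·2.0192 ≈ 1.3730.
Setting f'(k) = n+g+δ gives 0.49·k^(0.49−1) = 0.154, hence k_gold = (0.49/0.154)^(1/0.51) ≈ 9.6747.
y_gold = 9.6747^0.49 ≈ 3.0406, c_gold = y_gold − 0.154·k_gold ≈ 1.5507.
Gain: Δc = 1.5507 − 1.3730 ≈ 0.1777.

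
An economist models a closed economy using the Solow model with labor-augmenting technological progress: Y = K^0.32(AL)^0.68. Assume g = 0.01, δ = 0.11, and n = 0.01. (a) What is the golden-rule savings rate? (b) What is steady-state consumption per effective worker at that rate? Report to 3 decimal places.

(a) s_gold = 0.320; (b) c_gold ≈ 1.039

The effective depreciation rate is n + g + δ = 0.01 + 0.01 + 0.11 = 0.13.
For Cobb-Douglas, s_gold equals capital's share: s_gold = 0.32.
Setting f'(k) = n+g+δ gives 0.32·k^(0.32−1) = 0.13, hence k_gold = (0.32/0.13)^(1/0.68) ≈ 3.7610.
y_gold = 3.7610^0.32 ≈ 1.5279; c_gold = (1−0.32)·y_gold ≈ 1.0390.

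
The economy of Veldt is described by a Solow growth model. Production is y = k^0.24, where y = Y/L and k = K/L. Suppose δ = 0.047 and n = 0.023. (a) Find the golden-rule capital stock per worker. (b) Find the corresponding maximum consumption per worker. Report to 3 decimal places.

(a) k_gold ≈ 5.059; (b) c_gold ≈ 1.121

Break-even investment rate: n + δ = 0.023 + 0.047 = 0.07.
Setting f'(k) = n+δ gives 0.24·k^(0.24−1) = 0.07, hence k_gold = (0.24/0.07)^(1/0.76) ≈ 5.0594.
y_gold = 5.0594^0.24 ≈ 1.4756; c_gold = y_gold − 0.07·k_gold ≈ 1.1215.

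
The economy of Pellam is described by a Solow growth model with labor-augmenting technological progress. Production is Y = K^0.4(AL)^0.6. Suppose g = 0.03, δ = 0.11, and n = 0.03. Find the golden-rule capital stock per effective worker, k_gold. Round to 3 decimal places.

Capital per effective worker breaks even when investment replaces (n + g + δ)·k; here n + g + δ = 0.17.
At the golden rule the marginal product of capital equals n+g+δ: 0.4·k^(0.4−1) = 0.17. Solving, k_gold = (0.4/0.17)^(1/0.6) ≈ 4.1625.

k_gold ≈ 4.162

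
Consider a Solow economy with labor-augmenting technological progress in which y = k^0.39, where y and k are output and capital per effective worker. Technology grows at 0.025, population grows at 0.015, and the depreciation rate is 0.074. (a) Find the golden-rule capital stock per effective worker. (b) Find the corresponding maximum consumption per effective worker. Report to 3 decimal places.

(a) k_gold ≈ 7.511; (b) c_gold ≈ 1.339

Capital per effective worker breaks even when investment replaces (n + g + δ)·k; here n + g + δ = 0.114.
Maximizing c = f(k) − (n+g+δ)·k gives f'(k) = n+g+δ, i.e. 0.39·k^(0.39−1) = 0.114, so k_gold = (0.39/0.114)^(1/0.61) ≈ 7.5105.
y_gold = 7.5105^0.39 ≈ 2.1954; c_gold = y_gold − 0.114·k_gold ≈ 1.3392.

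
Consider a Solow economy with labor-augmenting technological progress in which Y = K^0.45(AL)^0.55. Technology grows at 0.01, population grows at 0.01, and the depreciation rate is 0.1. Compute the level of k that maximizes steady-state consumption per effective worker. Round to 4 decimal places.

The effective depreciation rate is n + g + δ = 0.01 + 0.01 + 0.1 = 0.12.
Setting f'(k) = n+g+δ gives 0.45·k^(0.45−1) = 0.12, hence k_gold = (0.45/0.12)^(1/0.55) ≈ 11.0584.

k_gold ≈ 11.0584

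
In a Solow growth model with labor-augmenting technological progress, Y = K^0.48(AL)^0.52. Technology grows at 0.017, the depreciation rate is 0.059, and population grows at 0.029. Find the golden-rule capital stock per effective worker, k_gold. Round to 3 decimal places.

Break-even investment rate: n + g + δ = 0.029 + 0.017 + 0.059 = 0.105.
Golden rule sets MPK = n+g+δ: 0.48·k^(0.48−1) = 0.105, so k_gold = (0.48/0.105)^(1/0.52) ≈ 18.5922.

k_gold ≈ 18.592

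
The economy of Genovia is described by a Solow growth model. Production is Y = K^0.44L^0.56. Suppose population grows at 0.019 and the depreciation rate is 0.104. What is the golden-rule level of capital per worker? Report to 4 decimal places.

k_gold ≈ 9.7382

Capital per worker breaks even when investment replaces (n + δ)·k; here n + δ = 0.123.
Golden rule sets MPK = n+δ: 0.44·k^(0.44−1) = 0.123, so k_gold = (0.44/0.123)^(1/0.56) ≈ 9.7382.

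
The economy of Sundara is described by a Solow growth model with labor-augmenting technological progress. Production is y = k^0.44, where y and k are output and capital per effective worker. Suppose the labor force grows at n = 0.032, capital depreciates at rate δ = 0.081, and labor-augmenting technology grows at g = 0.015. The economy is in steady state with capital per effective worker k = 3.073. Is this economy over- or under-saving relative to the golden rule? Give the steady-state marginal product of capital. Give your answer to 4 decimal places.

Capital per effective worker breaks even when investment replaces (n + g + δ)·k; here n + g + δ = 0.128.
MPK = 0.44·k^(0.44−1) = 0.44·3.073^(-0.56) ≈ 0.2346.
MPK > 0.128, so the economy is dynamically efficient (under-saving).

under-saving; MPK ≈ 0.2346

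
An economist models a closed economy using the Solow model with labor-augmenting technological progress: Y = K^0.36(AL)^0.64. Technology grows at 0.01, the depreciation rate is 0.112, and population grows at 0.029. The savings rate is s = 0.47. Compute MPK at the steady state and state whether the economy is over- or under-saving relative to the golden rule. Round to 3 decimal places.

over-saving; MPK ≈ 0.116

Capital per effective worker breaks even when investment replaces (n + g + δ)·k; here n + g + δ = 0.151.
Steady-state k*: s·k^0.36 = 0.151·k gives k* = (0.47/0.151)^(1/0.64) ≈ 5.8952.
MPK = 0.36·5.8952^(-0.64) ≈ 0.1157.
MPK < n+g+δ = 0.151, so the economy is dynamically inefficient (over-saving).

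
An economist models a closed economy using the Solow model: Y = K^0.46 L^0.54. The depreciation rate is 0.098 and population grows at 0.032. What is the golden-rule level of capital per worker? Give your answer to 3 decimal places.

Capital per worker breaks even when investment replaces (n + δ)·k; here n + δ = 0.13.
Setting f'(k) = n+δ gives 0.46·k^(0.46−1) = 0.13, hence k_gold = (0.46/0.13)^(1/0.54) ≈ 10.3830.

k_gold ≈ 10.383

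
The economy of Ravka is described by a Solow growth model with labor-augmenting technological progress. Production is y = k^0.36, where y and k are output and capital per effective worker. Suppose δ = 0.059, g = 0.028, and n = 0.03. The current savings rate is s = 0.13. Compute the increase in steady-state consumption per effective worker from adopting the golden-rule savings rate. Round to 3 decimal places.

Break-even investment rate: n + g + δ = 0.03 + 0.028 + 0.059 = 0.117.
Current steady state (s = 0.13): k* = (0.13/0.117)^(1/0.64) ≈ 1.1790, y* = 1.1790^0.36 ≈ 1.0611, c* = (1−0.13)·1.0611 ≈ 0.9231.
Setting f'(k) = n+g+δ gives 0.36·k^(0.36−1) = 0.117, hence k_gold = (0.36/0.117)^(1/0.64) ≈ 5.7900.
y_gold = 5.7900^0.36 ≈ 1.8818, c_gold = y_gold − 0.117·k_gold ≈ 1.2043.
Gain: Δc = 1.2043 − 0.9231 ≈ 0.2812.

Δc ≈ 0.281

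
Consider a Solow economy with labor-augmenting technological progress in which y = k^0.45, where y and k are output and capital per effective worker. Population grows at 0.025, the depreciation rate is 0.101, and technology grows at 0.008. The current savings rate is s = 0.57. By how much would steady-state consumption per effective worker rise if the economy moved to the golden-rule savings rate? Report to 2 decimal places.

Δc ≈ 0.08

Capital per effective worker breaks even when investment replaces (n + g + δ)·k; here n + g + δ = 0.134.
Current steady state (s = 0.57): k* = (0.57/0.134)^(1/0.55) ≈ 13.9065, y* = 13.9065^0.45 ≈ 3.2693, c* = (1−0.57)·3.2693 ≈ 1.4058.
Golden rule sets MPK = n+g+δ: 0.45·k^(0.45−1) = 0.134, so k_gold = (0.45/0.134)^(1/0.55) ≈ 9.0481.
y_gold = 9.0481^0.45 ≈ 2.6943, c_gold = y_gold − 0.134·k_gold ≈ 1.4819.
Gain: Δc = 1.4819 − 1.4058 ≈ 0.0761.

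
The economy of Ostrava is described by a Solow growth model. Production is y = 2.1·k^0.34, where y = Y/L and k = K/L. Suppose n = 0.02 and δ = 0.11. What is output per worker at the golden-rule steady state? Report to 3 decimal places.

n + δ = 0.02 + 0.11 = 0.13.
Maximizing c = f(k) − (n+δ)·k gives f'(k) = n+δ, i.e. 0.34·2.1·k^(0.34−1) = 0.13, so k_gold = (0.34·2.1/0.13)^(1/0.66) ≈ 13.2081.
Output: y_gold = 2.1·k_gold^0.34 = 2.1·13.2081^0.34 ≈ 5.0502.

y_gold ≈ 5.050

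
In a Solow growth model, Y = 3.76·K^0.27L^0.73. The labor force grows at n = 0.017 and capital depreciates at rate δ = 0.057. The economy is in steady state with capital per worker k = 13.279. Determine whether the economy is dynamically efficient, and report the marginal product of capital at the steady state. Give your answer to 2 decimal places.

Break-even investment rate: n + δ = 0.017 + 0.057 = 0.074.
MPK = 0.27·3.76·k^(0.27−1) = 0.27·3.76·13.279^(-0.73) ≈ 0.1537.
MPK > 0.074, so the economy is dynamically efficient (under-saving).

dynamically efficient; MPK ≈ 0.15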